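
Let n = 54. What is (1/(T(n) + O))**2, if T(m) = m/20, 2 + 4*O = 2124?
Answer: 25/7107556 ≈ 3.5174e-6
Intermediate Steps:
O = 1061/2 (O = -1/2 + (1/4)*2124 = -1/2 + 531 = 1061/2 ≈ 530.50)
T(m) = m/20 (T(m) = m*(1/20) = m/20)
(1/(T(n) + O))**2 = (1/((1/20)*54 + 1061/2))**2 = (1/(27/10 + 1061/2))**2 = (1/(2666/5))**2 = (5/2666)**2 = 25/7107556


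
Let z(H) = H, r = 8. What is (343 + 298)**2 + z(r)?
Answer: 410889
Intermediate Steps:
(343 + 298)**2 + z(r) = (343 + 298)**2 + 8 = 641**2 + 8 = 410881 + 8 = 410889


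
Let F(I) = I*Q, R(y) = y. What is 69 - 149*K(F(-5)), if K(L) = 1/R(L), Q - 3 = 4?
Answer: 2564/35 ≈ 73.257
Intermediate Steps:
Q = 7 (Q = 3 + 4 = 7)
F(I) = 7*I (F(I) = I*7 = 7*I)
K(L) = 1/L
69 - 149*K(F(-5)) = 69 - 149/(7*(-5)) = 69 - 149/(-35) = 69 - 149*(-1/35) = 69 + 149/35 = 2564/35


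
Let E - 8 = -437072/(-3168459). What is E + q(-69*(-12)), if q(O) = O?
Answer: 2649268796/3168459 ≈ 836.14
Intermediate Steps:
E = 25784744/3168459 (E = 8 - 437072/(-3168459) = 8 - 437072*(-1/3168459) = 8 + 437072/3168459 = 25784744/3168459 ≈ 8.1379)
E + q(-69*(-12)) = 25784744/3168459 - 69*(-12) = 25784744/3168459 + 828 = 2649268796/3168459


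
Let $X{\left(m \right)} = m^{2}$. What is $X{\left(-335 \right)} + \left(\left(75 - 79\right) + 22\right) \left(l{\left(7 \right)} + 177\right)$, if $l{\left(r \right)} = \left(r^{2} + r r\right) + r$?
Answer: $117301$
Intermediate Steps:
$l{\left(r \right)} = r + 2 r^{2}$ ($l{\left(r \right)} = \left(r^{2} + r^{2}\right) + r = 2 r^{2} + r = r + 2 r^{2}$)
$X{\left(-335 \right)} + \left(\left(75 - 79\right) + 22\right) \left(l{\left(7 \right)} + 177\right) = \left(-335\right)^{2} + \left(\left(75 - 79\right) + 22\right) \left(7 \left(1 + 2 \cdot 7\right) + 177\right) = 112225 + \left(-4 + 22\right) \left(7 \left(1 + 14\right) + 177\right) = 112225 + 18 \left(7 \cdot 15 + 177\right) = 112225 + 18 \left(105 + 177\right) = 112225 + 18 \cdot 282 = 112225 + 5076 = 117301$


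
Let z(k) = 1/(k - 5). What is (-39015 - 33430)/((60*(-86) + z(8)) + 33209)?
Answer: -217335/84148 ≈ -2.5828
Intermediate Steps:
z(k) = 1/(-5 + k)
(-39015 - 33430)/((60*(-86) + z(8)) + 33209) = (-39015 - 33430)/((60*(-86) + 1/(-5 + 8)) + 33209) = -72445/((-5160 + 1/3) + 33209) = -72445/(-15479/3 + 33209) = -72445/84148/3 = -72445*3/84148 = -217335/84148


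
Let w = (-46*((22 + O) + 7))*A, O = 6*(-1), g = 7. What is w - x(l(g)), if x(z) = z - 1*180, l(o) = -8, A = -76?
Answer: 80596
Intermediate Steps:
O = -6
x(z) = -180 + z (x(z) = z - 180 = -180 + z)
w = 80408 (w = -46*((22 - 6) + 7)*(-76) = -46*(16 + 7)*(-76) = -46*23*(-76) = -1058*(-76) = 80408)
w - x(l(g)) = 80408 - (-180 - 8) = 80408 - 1*(-188) = 80408 + 188 = 80596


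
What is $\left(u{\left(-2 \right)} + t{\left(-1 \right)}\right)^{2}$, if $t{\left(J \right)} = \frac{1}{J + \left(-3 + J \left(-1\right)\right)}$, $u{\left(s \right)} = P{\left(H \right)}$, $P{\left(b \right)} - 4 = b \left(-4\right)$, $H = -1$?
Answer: $\frac{529}{9} \approx 58.778$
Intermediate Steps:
$P{\left(b \right)} = 4 - 4 b$ ($P{\left(b \right)} = 4 + b \left(-4\right) = 4 - 4 b$)
$u{\left(s \right)} = 8$ ($u{\left(s \right)} = 4 - -4 = 4 + 4 = 8$)
$t{\left(J \right)} = - \frac{1}{3}$ ($t{\left(J \right)} = \frac{1}{J - \left(3 + J\right)} = \frac{1}{-3} = - \frac{1}{3}$)
$\left(u{\left(-2 \right)} + t{\left(-1 \right)}\right)^{2} = \left(8 - \frac{1}{3}\right)^{2} = \left(\frac{23}{3}\right)^{2} = \frac{529}{9}$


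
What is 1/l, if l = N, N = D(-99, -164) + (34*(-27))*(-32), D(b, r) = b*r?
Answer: 1/45612 ≈ 2.1924e-5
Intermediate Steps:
N = 45612 (N = -99*(-164) + (34*(-27))*(-32) = 16236 - 918*(-32) = 16236 + 29376 = 45612)
l = 45612
1/l = 1/45612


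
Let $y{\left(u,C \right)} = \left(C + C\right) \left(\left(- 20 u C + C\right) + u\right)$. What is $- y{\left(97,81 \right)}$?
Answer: $25427844$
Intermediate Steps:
$y{\left(u,C \right)} = 2 C \left(C + u - 20 C u\right)$ ($y{\left(u,C \right)} = 2 C \left(\left(- 20 C u + C\right) + u\right) = 2 C \left(\left(C - 20 C u\right) + u\right) = 2 C \left(C + u - 20 C u\right)$)
$- y{\left(97,81 \right)} = - 2 \cdot 81 \left(81 + 97 - 1620 \cdot 97\right) = - 2 \cdot 81 \left(81 + 97 - 157140\right) = - 2 \cdot 81 \left(-156962\right) = \left(-1\right) \left(-25427844\right) = 25427844$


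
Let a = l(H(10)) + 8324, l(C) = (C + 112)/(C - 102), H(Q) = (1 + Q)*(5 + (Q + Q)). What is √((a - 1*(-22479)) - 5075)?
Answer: √770080263/173 ≈ 160.41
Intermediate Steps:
H(Q) = (1 + Q)*(5 + 2*Q)
l(C) = (112 + C)/(-102 + C)
a = 1440439/173 (a = (112 + (5 + 2*10² + 7*10))/(-102 + (5 + 2*10² + 7*10)) + 8324 = (112 + (5 + 2*100 + 70))/(-102 + (5 + 2*100 + 70)) + 8324 = (112 + (5 + 200 + 70))/(-102 + (5 + 200 + 70)) + 8324 = (112 + 275)/(-102 + 275) + 8324 = 387/173 + 8324 = 1440439/173 ≈ 8326.2)
√((a - 1*(-22479)) - 5075) = √((1440439/173 - 1*(-22479)) - 5075) = √((1440439/173 + 22479) - 5075) = √(5329306/173 - 5075) = √(4451331/173) = √770080263/173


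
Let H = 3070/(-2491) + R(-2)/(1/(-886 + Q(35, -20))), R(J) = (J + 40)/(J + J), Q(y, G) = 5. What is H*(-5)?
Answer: -208453545/4982 ≈ -41841.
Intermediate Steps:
R(J) = (40 + J)/(2*J) (R(J) = (40 + J)/((2*J)) = (40 + J)*(1/(2*J)) = (40 + J)/(2*J))
H = 41690709/4982 (H = 3070/(-2491) + ((½)*(40 - 2)/(-2))/(1/(-886 + 5)) = 3070*(-1/2491) + ((½)*(-½)*38)/(1/(-881)) = -3070/2491 - 19/(2*(-1/881)) = -3070/2491 - 19/2*(-881) = -3070/2491 + 16739/2 = 41690709/4982 ≈ 8368.3)
H*(-5) = (41690709/4982)*(-5) = -208453545/4982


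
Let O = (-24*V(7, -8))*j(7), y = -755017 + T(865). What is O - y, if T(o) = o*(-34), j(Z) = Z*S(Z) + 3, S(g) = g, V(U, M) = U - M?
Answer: 765707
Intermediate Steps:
j(Z) = 3 + Z**2 (j(Z) = Z*Z + 3 = Z**2 + 3 = 3 + Z**2)
T(o) = -34*o
y = -784427 (y = -755017 - 34*865 = -755017 - 29410 = -784427)
O = -18720 (O = (-24*(7 - 1*(-8)))*(3 + 7**2) = (-24*(7 + 8))*(3 + 49) = -24*15*52 = -360*52 = -18720)
O - y = -18720 - 1*(-784427) = -18720 + 784427 = 765707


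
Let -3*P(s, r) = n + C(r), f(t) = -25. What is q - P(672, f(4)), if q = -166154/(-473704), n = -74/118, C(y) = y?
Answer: -114471865/13974268 ≈ -8.1916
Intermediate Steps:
n = -37/59 (n = -74*1/118 = -37/59 ≈ -0.62712)
P(s, r) = 37/177 - r/3 (P(s, r) = -(-37/59 + r)/3 = 37/177 - r/3)
q = 83077/236852 (q = -166154*(-1/473704) = 83077/236852 ≈ 0.35075)
q - P(672, f(4)) = 83077/236852 - (37/177 - 1/3*(-25)) = 83077/236852 - (37/177 + 25/3) = 83077/236852 - 1*504/59 = 83077/236852 - 504/59 = -114471865/13974268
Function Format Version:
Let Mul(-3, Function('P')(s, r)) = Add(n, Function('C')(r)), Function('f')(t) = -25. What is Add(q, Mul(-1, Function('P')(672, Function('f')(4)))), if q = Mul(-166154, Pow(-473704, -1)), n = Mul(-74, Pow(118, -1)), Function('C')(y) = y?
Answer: Rational(-114471865, 13974268) ≈ -8.1916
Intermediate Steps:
n = Rational(-37, 59) (n = Mul(-74, Rational(1, 118)) = Rational(-37, 59) ≈ -0.62712)
Function('P')(s, r) = Add(Rational(37, 177), Mul(Rational(-1, 3), r)) (Function('P')(s, r) = Mul(Rational(-1, 3), Add(Rational(-37, 59), r)) = Add(Rational(37, 177), Mul(Rational(-1, 3), r)))
q = Rational(83077, 236852) (q = Mul(-166154, Rational(-1, 473704)) = Rational(83077, 236852) ≈ 0.35075)
Add(q, Mul(-1, Function('P')(672, Function('f')(4)))) = Add(Rational(83077, 236852), Mul(-1, Add(Rational(37, 177), Mul(Rational(-1, 3), -25)))) = Add(Rational(83077, 236852), Mul(-1, Add(Rational(37, 177), Rational(25, 3)))) = Add(Rational(83077, 236852), Mul(-1, Rational(504, 59))) = Add(Rational(83077, 236852), Rational(-504, 59)) = Rational(-114471865, 13974268)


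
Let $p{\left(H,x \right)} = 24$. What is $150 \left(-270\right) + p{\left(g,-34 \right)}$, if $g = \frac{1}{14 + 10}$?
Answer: $-40476$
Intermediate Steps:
$g = \frac{1}{24} \approx 0.041667$
$150 \left(-270\right) + p{\left(g,-34 \right)} = 150 \left(-270\right) + 24 = -40500 + 24 = -40476$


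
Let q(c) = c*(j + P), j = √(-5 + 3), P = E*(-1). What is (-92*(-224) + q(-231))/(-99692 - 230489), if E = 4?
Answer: -21532/330181 + 231*I*√2/330181 ≈ -0.065213 + 0.00098941*I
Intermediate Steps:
P = -4 (P = 4*(-1) = -4)
j = I*√2 (j = √(-2) = I*√2 ≈ 1.4142*I)
q(c) = c*(-4 + I*√2) (q(c) = c*(I*√2 - 4) = c*(-4 + I*√2))
(-92*(-224) + q(-231))/(-99692 - 230489) = (-92*(-224) - 231*(-4 + I*√2))/(-99692 - 230489) = (20608 + (924 - 231*I*√2))/(-330181) = (21532 - 231*I*√2)*(-1/330181) = -21532/330181 + 231*I*√2/330181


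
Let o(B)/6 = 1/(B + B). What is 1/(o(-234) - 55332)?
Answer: -78/4315897 ≈ -1.8073e-5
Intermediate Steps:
o(B) = 3/B (o(B) = 6/(B + B) = 6/((2*B)) = 6*(1/(2*B)) = 3/B)
1/(o(-234) - 55332) = 1/(3/(-234) - 55332) = 1/(3*(-1/234) - 55332) = 1/(-1/78 - 55332) = 1/(-4315897/78) = -78/4315897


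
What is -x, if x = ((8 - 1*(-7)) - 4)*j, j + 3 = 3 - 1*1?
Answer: 11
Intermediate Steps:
j = -1 (j = -3 + (3 - 1*1) = -3 + (3 - 1) = -3 + 2 = -1)
x = -11 (x = ((8 - 1*(-7)) - 4)*(-1) = ((8 + 7) - 4)*(-1) = (15 - 4)*(-1) = 11*(-1) = -11)
-x = -1*(-11) = 11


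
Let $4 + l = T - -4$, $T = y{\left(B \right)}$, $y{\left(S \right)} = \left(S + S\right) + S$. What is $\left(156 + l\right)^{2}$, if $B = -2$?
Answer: $22500$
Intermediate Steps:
$y{\left(S \right)} = 3 S$ ($y{\left(S \right)} = 2 S + S = 3 S$)
$T = -6$ ($T = 3 \left(-2\right) = -6$)
$l = -6$ ($l = -4 - 2 = -6$)
$\left(156 + l\right)^{2} = \left(156 - 6\right)^{2} = 150^{2} = 22500$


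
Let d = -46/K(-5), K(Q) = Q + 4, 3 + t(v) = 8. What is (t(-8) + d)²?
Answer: 2601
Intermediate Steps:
t(v) = 5 (t(v) = -3 + 8 = 5)
K(Q) = 4 + Q
d = 46 (d = -46/(4 - 5) = -46/(-1) = -46*(-1) = 46)
(t(-8) + d)² = (5 + 46)² = 51² = 2601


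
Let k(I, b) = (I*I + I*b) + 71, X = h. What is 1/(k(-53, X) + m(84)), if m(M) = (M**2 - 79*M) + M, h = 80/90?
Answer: 9/30032 ≈ 0.00029968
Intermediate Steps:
h = 8/9 (h = 80*(1/90) = 8/9 ≈ 0.88889)
X = 8/9 ≈ 0.88889
m(M) = M**2 - 78*M
k(I, b) = 71 + I**2 + I*b (k(I, b) = (I**2 + I*b) + 71 = 71 + I**2 + I*b)
1/(k(-53, X) + m(84)) = 1/((71 + (-53)**2 - 53*8/9) + 84*(-78 + 84)) = 1/((71 + 2809 - 424/9) + 84*6) = 1/(25496/9 + 504) = 1/(30032/9) = 9/30032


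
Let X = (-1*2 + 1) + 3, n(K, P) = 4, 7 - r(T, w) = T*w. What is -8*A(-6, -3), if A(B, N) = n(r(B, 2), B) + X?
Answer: -48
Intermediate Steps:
r(T, w) = 7 - T*w
X = 2 (X = (-2 + 1) + 3 = -1 + 3 = 2)
A(B, N) = 6 (A(B, N) = 4 + 2 = 6)
-8*A(-6, -3) = -8*6 = -48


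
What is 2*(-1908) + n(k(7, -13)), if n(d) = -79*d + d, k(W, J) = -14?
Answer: -2724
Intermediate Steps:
n(d) = -78*d
2*(-1908) + n(k(7, -13)) = 2*(-1908) - 78*(-14) = -3816 + 1092 = -2724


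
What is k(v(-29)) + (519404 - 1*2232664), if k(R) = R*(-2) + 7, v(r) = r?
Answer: -1713195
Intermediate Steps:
k(R) = 7 - 2*R (k(R) = -2*R + 7 = 7 - 2*R)
k(v(-29)) + (519404 - 1*2232664) = (7 - 2*(-29)) + (519404 - 1*2232664) = (7 + 58) + (519404 - 2232664) = 65 - 1713260 = -1713195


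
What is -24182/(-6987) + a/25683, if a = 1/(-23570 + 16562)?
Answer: 1450810888487/419188474656 ≈ 3.4610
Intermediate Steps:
a = -1/7008 (a = 1/(-7008) = -1/7008 ≈ -0.00014269)
-24182/(-6987) + a/25683 = -24182/(-6987) - 1/7008/25683 = -24182*(-1/6987) - 1/7008*1/25683 = 24182/6987 - 1/179986464 = 1450810888487/419188474656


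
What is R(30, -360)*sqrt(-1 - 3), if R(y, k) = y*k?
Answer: -21600*I ≈ -21600.0*I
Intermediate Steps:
R(y, k) = k*y
R(30, -360)*sqrt(-1 - 3) = (-360*30)*sqrt(-1 - 3) = -21600*I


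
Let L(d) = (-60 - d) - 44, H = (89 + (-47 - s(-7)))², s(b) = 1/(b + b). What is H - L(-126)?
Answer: 342609/196 ≈ 1748.0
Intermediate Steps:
s(b) = 1/(2*b)
H = 346921/196 (H = (89 + (-47 - 1/(2*(-7))))² = (89 + (-47 - (-1)/(2*7)))² = (89 + (-47 - 1*(-1/14)))² = (89 + (-47 + 1/14))² = (89 - 657/14)² = (589/14)² = 346921/196 ≈ 1770.0)
L(d) = -104 - d
H - L(-126) = 346921/196 - (-104 - 1*(-126)) = 346921/196 - (-104 + 126) = 346921/196 - 1*22 = 346921/196 - 22 = 342609/196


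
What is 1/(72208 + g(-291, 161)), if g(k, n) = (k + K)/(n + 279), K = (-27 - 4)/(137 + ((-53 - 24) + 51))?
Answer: 12210/881651597 ≈ 1.3849e-5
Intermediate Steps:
K = -31/111 (K = -31/(137 + (-77 + 51)) = -31/(137 - 26) = -31/111 ≈ -0.27928)
g(k, n) = (-31/111 + k)/(279 + n) (g(k, n) = (k - 31/111)/(n + 279) = (-31/111 + k)/(279 + n))
1/(72208 + g(-291, 161)) = 1/(72208 + (-31/111 - 291)/(279 + 161)) = 1/(72208 - 32332/111/440) = 1/(72208 + (1/440)*(-32332/111)) = 1/(72208 - 8083/12210) = 1/(881651597/12210) = 12210/881651597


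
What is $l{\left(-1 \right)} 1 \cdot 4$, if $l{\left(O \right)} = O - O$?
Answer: $0$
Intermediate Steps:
$l{\left(O \right)} = 0$
$l{\left(-1 \right)} 1 \cdot 4 = 0 \cdot 1 \cdot 4 = 0 \cdot 4 = 0$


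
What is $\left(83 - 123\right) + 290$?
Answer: $250$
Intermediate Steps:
$\left(83 - 123\right) + 290 = -40 + 290 = 250$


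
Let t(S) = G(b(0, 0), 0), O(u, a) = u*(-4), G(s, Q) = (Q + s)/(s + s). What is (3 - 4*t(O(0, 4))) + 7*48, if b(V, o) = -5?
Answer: 337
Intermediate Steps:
G(s, Q) = (Q + s)/(2*s) (G(s, Q) = (Q + s)/((2*s)) = (Q + s)*(1/(2*s)) = (Q + s)/(2*s))
O(u, a) = -4*u
t(S) = ½ (t(S) = (½)*(0 - 5)/(-5) = (½)*(-⅕)*(-5) = ½)
(3 - 4*t(O(0, 4))) + 7*48 = (3 - 4*½) + 7*48 = (3 - 2) + 336 = 1 + 336 = 337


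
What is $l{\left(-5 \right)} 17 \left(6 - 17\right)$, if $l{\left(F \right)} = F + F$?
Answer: $1870$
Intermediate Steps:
$l{\left(F \right)} = 2 F$
$l{\left(-5 \right)} 17 \left(6 - 17\right) = 2 \left(-5\right) 17 \left(6 - 17\right) = \left(-10\right) 17 \left(-11\right) = \left(-170\right) \left(-11\right) = 1870$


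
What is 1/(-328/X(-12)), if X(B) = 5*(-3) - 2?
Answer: 17/328 ≈ 0.051829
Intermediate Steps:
X(B) = -17 (X(B) = -15 - 2 = -17)
1/(-328/X(-12)) = 1/(-328/(-17)) = 1/(-328*(-1/17)) = 1/(328/17) = 17/328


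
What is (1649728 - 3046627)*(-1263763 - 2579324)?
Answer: 5368404387213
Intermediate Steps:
(1649728 - 3046627)*(-1263763 - 2579324) = -1396899*(-3843087) = 5368404387213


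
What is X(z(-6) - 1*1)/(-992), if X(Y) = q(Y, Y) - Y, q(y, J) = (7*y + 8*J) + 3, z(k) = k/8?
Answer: 43/1984 ≈ 0.021673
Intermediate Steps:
z(k) = k/8 (z(k) = k*(1/8) = k/8)
q(y, J) = 3 + 7*y + 8*J
X(Y) = 3 + 14*Y (X(Y) = (3 + 7*Y + 8*Y) - Y = (3 + 15*Y) - Y = 3 + 14*Y)
X(z(-6) - 1*1)/(-992) = (3 + 14*((1/8)*(-6) - 1*1))/(-992) = (3 + 14*(-3/4 - 1))*(-1/992) = (3 + 14*(-7/4))*(-1/992) = (3 - 49/2)*(-1/992) = -43/2*(-1/992) = 43/1984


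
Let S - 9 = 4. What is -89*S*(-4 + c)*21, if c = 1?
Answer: 72891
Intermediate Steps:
S = 13 (S = 9 + 4 = 13)
-89*S*(-4 + c)*21 = -1157*(-4 + 1)*21 = -1157*(-3)*21 = -89*(-39)*21 = 3471*21 = 72891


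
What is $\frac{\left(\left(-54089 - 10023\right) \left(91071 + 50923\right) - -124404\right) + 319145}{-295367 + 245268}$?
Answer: $\frac{1300439397}{7157} \approx 1.817 \cdot 10^{5}$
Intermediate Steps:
$\frac{\left(\left(-54089 - 10023\right) \left(91071 + 50923\right) - -124404\right) + 319145}{-295367 + 245268} = \frac{\left(\left(-64112\right) 141994 + 124404\right) + 319145}{-50099} = \left(\left(-9103519328 + 124404\right) + 319145\right) \left(- \frac{1}{50099}\right) = \left(-9103394924 + 319145\right) \left(- \frac{1}{50099}\right) = \left(-9103075779\right) \left(- \frac{1}{50099}\right) = \frac{1300439397}{7157}$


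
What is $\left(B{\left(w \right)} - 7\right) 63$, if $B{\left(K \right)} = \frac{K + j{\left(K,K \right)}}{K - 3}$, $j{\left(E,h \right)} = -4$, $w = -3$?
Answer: $- \frac{735}{2} \approx -367.5$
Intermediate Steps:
$B{\left(K \right)} = \frac{-4 + K}{-3 + K}$ ($B{\left(K \right)} = \frac{K - 4}{K - 3} = \frac{-4 + K}{-3 + K}$)
$\left(B{\left(w \right)} - 7\right) 63 = \left(\frac{-4 - 3}{-3 - 3} - 7\right) 63 = \left(\frac{1}{-6} \left(-7\right) - 7\right) 63 = \left(\left(- \frac{1}{6}\right) \left(-7\right) - 7\right) 63 = \left(\frac{7}{6} - 7\right) 63 = \left(- \frac{35}{6}\right) 63 = - \frac{735}{2}$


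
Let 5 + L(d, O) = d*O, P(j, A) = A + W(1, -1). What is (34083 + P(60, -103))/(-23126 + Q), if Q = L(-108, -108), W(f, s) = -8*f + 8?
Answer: -33980/11467 ≈ -2.9633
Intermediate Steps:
W(f, s) = 8 - 8*f
P(j, A) = A (P(j, A) = A + (8 - 8*1) = A + (8 - 8) = A + 0 = A)
L(d, O) = -5 + O*d (L(d, O) = -5 + d*O = -5 + O*d)
Q = 11659 (Q = -5 - 108*(-108) = -5 + 11664 = 11659)
(34083 + P(60, -103))/(-23126 + Q) = (34083 - 103)/(-23126 + 11659) = 33980/(-11467) = 33980*(-1/11467) = -33980/11467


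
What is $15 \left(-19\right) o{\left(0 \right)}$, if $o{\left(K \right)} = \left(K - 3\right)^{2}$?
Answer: $-2565$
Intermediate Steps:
$o{\left(K \right)} = \left(-3 + K\right)^{2}$
$15 \left(-19\right) o{\left(0 \right)} = 15 \left(-19\right) \left(-3 + 0\right)^{2} = - 285 \left(-3\right)^{2} = \left(-285\right) 9 = -2565$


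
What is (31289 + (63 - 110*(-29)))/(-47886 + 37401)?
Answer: -3838/1165 ≈ -3.2944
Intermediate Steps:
(31289 + (63 - 110*(-29)))/(-47886 + 37401) = (31289 + (63 + 3190))/(-10485) = (31289 + 3253)*(-1/10485) = 34542*(-1/10485) = -3838/1165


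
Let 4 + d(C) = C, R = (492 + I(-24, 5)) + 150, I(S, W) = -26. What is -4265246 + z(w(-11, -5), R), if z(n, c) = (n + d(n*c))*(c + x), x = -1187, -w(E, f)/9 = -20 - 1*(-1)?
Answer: -64507459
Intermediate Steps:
w(E, f) = 171 (w(E, f) = -9*(-20 - 1*(-1)) = -9*(-20 + 1) = -9*(-19) = 171)
R = 616 (R = (492 - 26) + 150 = 466 + 150 = 616)
d(C) = -4 + C
z(n, c) = (-1187 + c)*(-4 + n + c*n) (z(n, c) = (n + (-4 + n*c))*(c - 1187) = (n + (-4 + c*n))*(-1187 + c) = (-4 + n + c*n)*(-1187 + c) = (-1187 + c)*(-4 + n + c*n))
-4265246 + z(w(-11, -5), R) = -4265246 + (4748 - 1187*171 + 616*(-4 + 616*171) - 1186*616*171) = -4265246 + (4748 - 202977 + 616*(-4 + 105336) - 124928496) = -4265246 + (4748 - 202977 + 616*105332 - 124928496) = -4265246 + (4748 - 202977 + 64884512 - 124928496) = -4265246 - 60242213 = -64507459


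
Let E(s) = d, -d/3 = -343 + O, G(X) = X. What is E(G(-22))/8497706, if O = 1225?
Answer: -189/606979 ≈ -0.00031138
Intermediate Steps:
d = -2646 (d = -3*(-343 + 1225) = -3*882 = -2646)
E(s) = -2646
E(G(-22))/8497706 = -2646/8497706 = -2646*1/8497706 = -189/606979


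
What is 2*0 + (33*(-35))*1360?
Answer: -1570800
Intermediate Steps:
2*0 + (33*(-35))*1360 = 0 - 1155*1360 = 0 - 1570800 = -1570800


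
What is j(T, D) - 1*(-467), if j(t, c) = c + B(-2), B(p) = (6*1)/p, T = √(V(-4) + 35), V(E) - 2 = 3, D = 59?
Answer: 523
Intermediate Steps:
V(E) = 5 (V(E) = 2 + 3 = 5)
T = 2*√10 (T = √(5 + 35) = √40 = 2*√10 ≈ 6.3246)
B(p) = 6/p
j(t, c) = -3 + c (j(t, c) = c + 6/(-2) = c + 6*(-½) = c - 3 = -3 + c)
j(T, D) - 1*(-467) = (-3 + 59) - 1*(-467) = 56 + 467 = 523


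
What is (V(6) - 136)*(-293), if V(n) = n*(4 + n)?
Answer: 22268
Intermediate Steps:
(V(6) - 136)*(-293) = (6*(4 + 6) - 136)*(-293) = (6*10 - 136)*(-293) = (60 - 136)*(-293) = -76*(-293) = 22268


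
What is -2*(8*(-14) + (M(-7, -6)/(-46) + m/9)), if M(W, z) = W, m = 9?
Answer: 5099/23 ≈ 221.70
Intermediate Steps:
-2*(8*(-14) + (M(-7, -6)/(-46) + m/9)) = -2*(8*(-14) + (-7/(-46) + 9/9)) = -2*(-112 + (-7*(-1/46) + 9*(⅑))) = -2*(-112 + (7/46 + 1)) = -2*(-112 + 53/46) = -2*(-5099/46) = 5099/23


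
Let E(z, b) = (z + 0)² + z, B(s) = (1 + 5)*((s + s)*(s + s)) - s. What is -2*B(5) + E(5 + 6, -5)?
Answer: -1058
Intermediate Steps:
B(s) = -s + 24*s² (B(s) = 6*((2*s)*(2*s)) - s = 6*(4*s²) - s = 24*s² - s = -s + 24*s²)
E(z, b) = z + z² (E(z, b) = z² + z = z + z²)
-2*B(5) + E(5 + 6, -5) = -10*(-1 + 24*5) + (5 + 6)*(1 + (5 + 6)) = -10*(-1 + 120) + 11*(1 + 11) = -10*119 + 11*12 = -2*595 + 132 = -1190 + 132 = -1058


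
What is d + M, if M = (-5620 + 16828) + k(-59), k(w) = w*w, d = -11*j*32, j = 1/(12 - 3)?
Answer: 131849/9 ≈ 14650.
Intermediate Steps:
j = 1/9 ≈ 0.11111
d = -352/9 (d = -11*1/9*32 = -11/9*32 = -352/9 ≈ -39.111)
k(w) = w**2
M = 14689 (M = (-5620 + 16828) + (-59)**2 = 11208 + 3481 = 14689)
d + M = -352/9 + 14689 = 131849/9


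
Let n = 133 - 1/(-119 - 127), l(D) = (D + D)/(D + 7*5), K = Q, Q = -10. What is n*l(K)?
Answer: -65438/615 ≈ -106.40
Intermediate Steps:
K = -10
l(D) = 2*D/(35 + D) (l(D) = (2*D)/(D + 35) = (2*D)/(35 + D) = 2*D/(35 + D))
n = 32719/246 (n = 133 - 1/(-246) = 133 - 1*(-1/246) = 133 + 1/246 = 32719/246 ≈ 133.00)
n*l(K) = 32719*(2*(-10)/(35 - 10))/246 = 32719*(2*(-10)/25)/246 = 32719*(2*(-10)*(1/25))/246 = (32719/246)*(-⅘) = -65438/615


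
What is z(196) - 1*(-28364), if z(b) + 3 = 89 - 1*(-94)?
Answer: 28544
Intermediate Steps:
z(b) = 180 (z(b) = -3 + (89 - 1*(-94)) = -3 + (89 + 94) = -3 + 183 = 180)
z(196) - 1*(-28364) = 180 - 1*(-28364) = 180 + 28364 = 28544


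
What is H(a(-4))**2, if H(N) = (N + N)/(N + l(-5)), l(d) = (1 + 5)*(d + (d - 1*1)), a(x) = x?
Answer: 16/1225 ≈ 0.013061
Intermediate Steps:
l(d) = -6 + 12*d (l(d) = 6*(d + (d - 1)) = 6*(d + (-1 + d)) = 6*(-1 + 2*d) = -6 + 12*d)
H(N) = 2*N/(-66 + N) (H(N) = (N + N)/(N + (-6 + 12*(-5))) = (2*N)/(N + (-6 - 60)) = (2*N)/(N - 66) = (2*N)/(-66 + N) = 2*N/(-66 + N))
H(a(-4))**2 = (2*(-4)/(-66 - 4))**2 = (2*(-4)/(-70))**2 = (2*(-4)*(-1/70))**2 = (4/35)**2 = 16/1225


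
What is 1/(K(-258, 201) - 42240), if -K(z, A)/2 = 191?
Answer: -1/42622 ≈ -2.3462e-5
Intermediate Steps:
K(z, A) = -382 (K(z, A) = -2*191 = -382)
1/(K(-258, 201) - 42240) = 1/(-382 - 42240) = 1/(-42622) = -1/42622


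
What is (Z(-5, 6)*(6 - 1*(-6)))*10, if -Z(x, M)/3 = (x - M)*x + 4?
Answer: -21240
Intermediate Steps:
Z(x, M) = -12 - 3*x*(x - M) (Z(x, M) = -3*((x - M)*x + 4) = -3*(x*(x - M) + 4) = -3*(4 + x*(x - M)) = -12 - 3*x*(x - M))
(Z(-5, 6)*(6 - 1*(-6)))*10 = ((-12 - 3*(-5)² + 3*6*(-5))*(6 - 1*(-6)))*10 = ((-12 - 3*25 - 90)*(6 + 6))*10 = ((-12 - 75 - 90)*12)*10 = -177*12*10 = -2124*10 = -21240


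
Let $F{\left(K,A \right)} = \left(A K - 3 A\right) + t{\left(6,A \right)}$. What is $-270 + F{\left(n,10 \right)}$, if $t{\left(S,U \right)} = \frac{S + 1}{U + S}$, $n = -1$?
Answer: $- \frac{4953}{16} \approx -309.56$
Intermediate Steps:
$t{\left(S,U \right)} = \frac{1 + S}{S + U}$
$F{\left(K,A \right)} = - 3 A + \frac{7}{6 + A} + A K$ ($F{\left(K,A \right)} = \left(A K - 3 A\right) + \frac{1 + 6}{6 + A} = \left(- 3 A + A K\right) + \frac{1}{6 + A} 7 = \left(- 3 A + A K\right) + \frac{7}{6 + A} = - 3 A + \frac{7}{6 + A} + A K$)
$-270 + F{\left(n,10 \right)} = -270 + \frac{7 + 10 \left(-3 - 1\right) \left(6 + 10\right)}{6 + 10} = -270 + \frac{7 + 10 \left(-4\right) 16}{16} = -270 + \frac{7 - 640}{16} = -270 + \frac{1}{16} \left(-633\right) = -270 - \frac{633}{16} = - \frac{4953}{16}$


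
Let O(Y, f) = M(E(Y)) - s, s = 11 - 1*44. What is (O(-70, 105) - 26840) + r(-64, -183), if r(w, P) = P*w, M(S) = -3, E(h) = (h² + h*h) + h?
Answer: -15098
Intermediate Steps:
E(h) = h + 2*h² (E(h) = (h² + h²) + h = 2*h² + h = h + 2*h²)
s = -33 (s = 11 - 44 = -33)
O(Y, f) = 30 (O(Y, f) = -3 - 1*(-33) = -3 + 33 = 30)
(O(-70, 105) - 26840) + r(-64, -183) = (30 - 26840) - 183*(-64) = -26810 + 11712 = -15098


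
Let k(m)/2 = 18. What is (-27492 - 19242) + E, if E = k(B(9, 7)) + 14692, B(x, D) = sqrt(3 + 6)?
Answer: -32006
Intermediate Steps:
B(x, D) = 3 (B(x, D) = sqrt(9) = 3)
k(m) = 36 (k(m) = 2*18 = 36)
E = 14728 (E = 36 + 14692 = 14728)
(-27492 - 19242) + E = (-27492 - 19242) + 14728 = -46734 + 14728 = -32006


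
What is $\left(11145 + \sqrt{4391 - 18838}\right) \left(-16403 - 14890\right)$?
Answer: $-348760485 - 31293 i \sqrt{14447} \approx -3.4876 \cdot 10^{8} - 3.7613 \cdot 10^{6} i$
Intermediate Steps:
$\left(11145 + \sqrt{4391 - 18838}\right) \left(-16403 - 14890\right) = \left(11145 + \sqrt{-14447}\right) \left(-31293\right) = \left(11145 + i \sqrt{14447}\right) \left(-31293\right) = -348760485 - 31293 i \sqrt{14447}$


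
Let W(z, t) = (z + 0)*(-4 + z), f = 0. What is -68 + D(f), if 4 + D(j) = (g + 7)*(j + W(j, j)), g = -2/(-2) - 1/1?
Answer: -72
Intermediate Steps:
g = 0 (g = -2*(-1/2) - 1*1 = 1 - 1 = 0)
W(z, t) = z*(-4 + z)
D(j) = -4 + 7*j + 7*j*(-4 + j) (D(j) = -4 + (0 + 7)*(j + j*(-4 + j)) = -4 + 7*(j + j*(-4 + j)) = -4 + (7*j + 7*j*(-4 + j)) = -4 + 7*j + 7*j*(-4 + j))
-68 + D(f) = -68 + (-4 - 21*0 + 7*0**2) = -68 + (-4 + 0 + 7*0) = -68 + (-4 + 0 + 0) = -68 - 4 = -72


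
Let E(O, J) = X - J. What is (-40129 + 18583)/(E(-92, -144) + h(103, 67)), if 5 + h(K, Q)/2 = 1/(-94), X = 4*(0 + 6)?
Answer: -37506/275 ≈ -136.39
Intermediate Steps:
X = 24 (X = 4*6 = 24)
h(K, Q) = -471/47 (h(K, Q) = -10 + 2/(-94) = -10 + 2*(-1/94) = -10 - 1/47 = -471/47)
E(O, J) = 24 - J
(-40129 + 18583)/(E(-92, -144) + h(103, 67)) = (-40129 + 18583)/((24 - 1*(-144)) - 471/47) = -21546/((24 + 144) - 471/47) = -21546/(168 - 471/47) = -21546/7425/47 = -21546*47/7425 = -37506/275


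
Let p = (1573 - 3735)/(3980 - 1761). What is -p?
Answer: 2162/2219 ≈ 0.97431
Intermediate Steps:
p = -2162/2219 ≈ -0.97431
-p = -1*(-2162/2219) = 2162/2219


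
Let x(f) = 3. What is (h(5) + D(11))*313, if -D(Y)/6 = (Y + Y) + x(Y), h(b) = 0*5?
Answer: -46950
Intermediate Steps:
h(b) = 0
D(Y) = -18 - 12*Y (D(Y) = -6*((Y + Y) + 3) = -6*(2*Y + 3) = -6*(3 + 2*Y) = -18 - 12*Y)
(h(5) + D(11))*313 = (0 + (-18 - 12*11))*313 = (0 + (-18 - 132))*313 = (0 - 150)*313 = -150*313 = -46950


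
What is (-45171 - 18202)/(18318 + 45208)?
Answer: -63373/63526 ≈ -0.99759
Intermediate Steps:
(-45171 - 18202)/(18318 + 45208) = -63373/63526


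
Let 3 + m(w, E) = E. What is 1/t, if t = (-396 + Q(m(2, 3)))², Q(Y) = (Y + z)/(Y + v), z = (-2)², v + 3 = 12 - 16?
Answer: 49/7706176 ≈ 6.3585e-6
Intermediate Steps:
m(w, E) = -3 + E
v = -7 (v = -3 + (12 - 16) = -3 - 4 = -7)
z = 4
Q(Y) = (4 + Y)/(-7 + Y) (Q(Y) = (Y + 4)/(Y - 7) = (4 + Y)/(-7 + Y))
t = 7706176/49 (t = (-396 + (4 + (-3 + 3))/(-7 + (-3 + 3)))² = (-396 + (4 + 0)/(-7 + 0))² = (-396 + 4/(-7))² = (-396 - ⅐*4)² = (-396 - 4/7)² = (-2776/7)² = 7706176/49 ≈ 1.5727e+5)
1/t = 1/(7706176/49) = 49/7706176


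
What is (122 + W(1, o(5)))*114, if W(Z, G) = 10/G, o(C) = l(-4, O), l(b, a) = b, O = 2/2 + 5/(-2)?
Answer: 13623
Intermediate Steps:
O = -3/2 (O = 2*(½) + 5*(-½) = 1 - 5/2 = -3/2 ≈ -1.5000)
o(C) = -4
(122 + W(1, o(5)))*114 = (122 + 10/(-4))*114 = (122 + 10*(-¼))*114 = (122 - 5/2)*114 = (239/2)*114 = 13623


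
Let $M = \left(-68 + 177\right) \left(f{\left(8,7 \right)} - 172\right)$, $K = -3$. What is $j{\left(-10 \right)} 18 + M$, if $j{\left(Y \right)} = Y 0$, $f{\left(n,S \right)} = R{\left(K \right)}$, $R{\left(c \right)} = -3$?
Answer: $-19075$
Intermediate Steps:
$f{\left(n,S \right)} = -3$
$M = -19075$ ($M = \left(-68 + 177\right) \left(-3 - 172\right) = 109 \left(-175\right) = -19075$)
$j{\left(Y \right)} = 0$
$j{\left(-10 \right)} 18 + M = 0 \cdot 18 - 19075 = 0 - 19075 = -19075$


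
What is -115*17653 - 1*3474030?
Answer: -5504125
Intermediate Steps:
-115*17653 - 1*3474030 = -2030095 - 3474030 = -5504125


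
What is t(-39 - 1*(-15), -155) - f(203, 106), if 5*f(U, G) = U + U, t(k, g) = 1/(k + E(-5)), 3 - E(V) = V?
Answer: -6501/80 ≈ -81.262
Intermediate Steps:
E(V) = 3 - V
t(k, g) = 1/(8 + k) (t(k, g) = 1/(k + (3 - 1*(-5))) = 1/(k + (3 + 5)) = 1/(k + 8) = 1/(8 + k))
f(U, G) = 2*U/5 (f(U, G) = (U + U)/5 = (2*U)/5 = 2*U/5)
t(-39 - 1*(-15), -155) - f(203, 106) = 1/(8 + (-39 - 1*(-15))) - 2*203/5 = 1/(8 + (-39 + 15)) - 1*406/5 = 1/(8 - 24) - 406/5 = 1/(-16) - 406/5 = -1/16 - 406/5 = -6501/80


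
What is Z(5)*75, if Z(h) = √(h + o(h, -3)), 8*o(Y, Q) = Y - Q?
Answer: 75*√6 ≈ 183.71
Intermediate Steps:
o(Y, Q) = -Q/8 + Y/8 (o(Y, Q) = (Y - Q)/8 = -Q/8 + Y/8)
Z(h) = √(3/8 + 9*h/8) (Z(h) = √(h + (-⅛*(-3) + h/8)) = √(h + (3/8 + h/8)) = √(3/8 + 9*h/8))
Z(5)*75 = (√(6 + 18*5)/4)*75 = (√(6 + 90)/4)*75 = (√96/4)*75 = ((4*√6)/4)*75 = √6*75 = 75*√6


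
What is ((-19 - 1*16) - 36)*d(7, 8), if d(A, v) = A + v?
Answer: -1065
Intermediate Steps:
((-19 - 1*16) - 36)*d(7, 8) = ((-19 - 1*16) - 36)*(7 + 8) = ((-19 - 16) - 36)*15 = (-35 - 36)*15 = -71*15 = -1065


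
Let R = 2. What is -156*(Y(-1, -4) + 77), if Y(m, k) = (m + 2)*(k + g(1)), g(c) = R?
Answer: -11700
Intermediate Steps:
g(c) = 2
Y(m, k) = (2 + k)*(2 + m) (Y(m, k) = (m + 2)*(k + 2) = (2 + m)*(2 + k) = (2 + k)*(2 + m))
-156*(Y(-1, -4) + 77) = -156*((4 + 2*(-4) + 2*(-1) - 4*(-1)) + 77) = -156*((4 - 8 - 2 + 4) + 77) = -156*(-2 + 77) = -156*75 = -11700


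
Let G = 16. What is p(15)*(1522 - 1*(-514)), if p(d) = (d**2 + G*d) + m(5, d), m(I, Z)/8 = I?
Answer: 1028180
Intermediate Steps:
m(I, Z) = 8*I
p(d) = 40 + d**2 + 16*d (p(d) = (d**2 + 16*d) + 8*5 = (d**2 + 16*d) + 40 = 40 + d**2 + 16*d)
p(15)*(1522 - 1*(-514)) = (40 + 15**2 + 16*15)*(1522 - 1*(-514)) = (40 + 225 + 240)*(1522 + 514) = 505*2036 = 1028180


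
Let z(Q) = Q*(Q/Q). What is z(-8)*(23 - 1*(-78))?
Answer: -808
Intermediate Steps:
z(Q) = Q (z(Q) = Q*1 = Q)
z(-8)*(23 - 1*(-78)) = -8*(23 - 1*(-78)) = -8*(23 + 78) = -8*101 = -808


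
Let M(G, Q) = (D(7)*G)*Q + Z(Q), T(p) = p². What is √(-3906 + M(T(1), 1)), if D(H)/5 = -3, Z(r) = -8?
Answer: I*√3929 ≈ 62.682*I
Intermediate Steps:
D(H) = -15 (D(H) = 5*(-3) = -15)
M(G, Q) = -8 - 15*G*Q (M(G, Q) = (-15*G)*Q - 8 = -15*G*Q - 8 = -8 - 15*G*Q)
√(-3906 + M(T(1), 1)) = √(-3906 + (-8 - 15*1²*1)) = √(-3906 + (-8 - 15*1*1)) = √(-3906 + (-8 - 15)) = √(-3906 - 23) = √(-3929) = I*√3929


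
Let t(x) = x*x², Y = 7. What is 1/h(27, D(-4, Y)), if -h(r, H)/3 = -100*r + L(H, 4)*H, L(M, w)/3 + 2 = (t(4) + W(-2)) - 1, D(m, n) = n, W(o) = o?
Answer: 1/4383 ≈ 0.00022815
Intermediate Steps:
t(x) = x³
L(M, w) = 177 (L(M, w) = -6 + 3*((4³ - 2) - 1) = -6 + 3*((64 - 2) - 1) = -6 + 3*(62 - 1) = -6 + 3*61 = -6 + 183 = 177)
h(r, H) = -531*H + 300*r (h(r, H) = -3*(-100*r + 177*H) = -531*H + 300*r)
1/h(27, D(-4, Y)) = 1/(-531*7 + 300*27) = 1/(-3717 + 8100) = 1/4383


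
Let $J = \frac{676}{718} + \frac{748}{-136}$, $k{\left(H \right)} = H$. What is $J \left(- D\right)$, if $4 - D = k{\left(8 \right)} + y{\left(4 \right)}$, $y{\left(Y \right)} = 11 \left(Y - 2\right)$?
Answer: $- \frac{42549}{359} \approx -118.52$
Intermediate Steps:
$y{\left(Y \right)} = -22 + 11 Y$ ($y{\left(Y \right)} = 11 \left(-2 + Y\right) = -22 + 11 Y$)
$J = - \frac{3273}{718}$ ($J = 676 \cdot \frac{1}{718} + 748 \left(- \frac{1}{136}\right) = \frac{338}{359} - \frac{11}{2} = - \frac{3273}{718} \approx -4.5585$)
$D = -26$ ($D = 4 - \left(8 + \left(-22 + 11 \cdot 4\right)\right) = 4 - \left(8 + \left(-22 + 44\right)\right) = 4 - \left(8 + 22\right) = 4 - 30 = -26$)
$J \left(- D\right) = - \frac{3273 \left(\left(-1\right) \left(-26\right)\right)}{718} = \left(- \frac{3273}{718}\right) 26 = - \frac{42549}{359}$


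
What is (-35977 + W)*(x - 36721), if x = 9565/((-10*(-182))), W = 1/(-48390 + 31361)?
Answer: 584843650711811/442754 ≈ 1.3209e+9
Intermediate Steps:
W = -1/17029 (W = 1/(-17029) = -1/17029 ≈ -5.8723e-5)
x = 1913/364 (x = 9565/1820 = 9565*(1/1820) = 1913/364 ≈ 5.2555)
(-35977 + W)*(x - 36721) = (-35977 - 1/17029)*(1913/364 - 36721) = -612652334/17029*(-13364531/364) = 584843650711811/442754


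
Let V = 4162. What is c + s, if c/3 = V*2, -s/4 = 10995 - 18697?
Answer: 55780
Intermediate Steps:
s = 30808 (s = -4*(10995 - 18697) = -4*(-7702) = 30808)
c = 24972 (c = 3*(4162*2) = 3*8324 = 24972)
c + s = 24972 + 30808 = 55780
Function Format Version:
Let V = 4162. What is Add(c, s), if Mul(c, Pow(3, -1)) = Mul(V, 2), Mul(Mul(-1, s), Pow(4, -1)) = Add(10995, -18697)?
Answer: 55780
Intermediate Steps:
s = 30808 (s = Mul(-4, Add(10995, -18697)) = Mul(-4, -7702) = 30808)
c = 24972 (c = Mul(3, Mul(4162, 2)) = Mul(3, 8324) = 24972)
Add(c, s) = Add(24972, 30808) = 55780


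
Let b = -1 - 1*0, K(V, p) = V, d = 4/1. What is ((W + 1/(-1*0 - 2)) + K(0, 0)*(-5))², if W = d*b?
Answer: 81/4 ≈ 20.250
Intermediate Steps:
d = 4 (d = 4*1 = 4)
b = -1 (b = -1 + 0 = -1)
W = -4 (W = 4*(-1) = -4)
((W + 1/(-1*0 - 2)) + K(0, 0)*(-5))² = ((-4 + 1/(-1*0 - 2)) + 0*(-5))² = ((-4 + 1/(0 - 2)) + 0)² = ((-4 + 1/(-2)) + 0)² = ((-4 - ½) + 0)² = (-9/2 + 0)² = (-9/2)² = 81/4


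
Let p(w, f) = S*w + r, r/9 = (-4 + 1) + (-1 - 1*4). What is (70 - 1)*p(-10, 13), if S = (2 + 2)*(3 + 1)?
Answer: -16008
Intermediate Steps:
S = 16 (S = 4*4 = 16)
r = -72 (r = 9*((-4 + 1) + (-1 - 1*4)) = 9*(-3 + (-1 - 4)) = 9*(-3 - 5) = 9*(-8) = -72)
p(w, f) = -72 + 16*w (p(w, f) = 16*w - 72 = -72 + 16*w)
(70 - 1)*p(-10, 13) = (70 - 1)*(-72 + 16*(-10)) = 69*(-72 - 160) = 69*(-232) = -16008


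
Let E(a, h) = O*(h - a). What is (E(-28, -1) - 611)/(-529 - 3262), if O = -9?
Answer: 854/3791 ≈ 0.22527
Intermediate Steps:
E(a, h) = -9*h + 9*a (E(a, h) = -9*(h - a) = -9*h + 9*a)
(E(-28, -1) - 611)/(-529 - 3262) = ((-9*(-1) + 9*(-28)) - 611)/(-529 - 3262) = ((9 - 252) - 611)/(-3791) = (-243 - 611)*(-1/3791) = -854*(-1/3791) = 854/3791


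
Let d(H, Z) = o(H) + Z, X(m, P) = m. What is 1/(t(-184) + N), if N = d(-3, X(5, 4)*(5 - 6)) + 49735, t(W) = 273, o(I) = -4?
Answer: 1/49999 ≈ 2.0000e-5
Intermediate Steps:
d(H, Z) = -4 + Z
N = 49726 (N = (-4 + 5*(5 - 6)) + 49735 = (-4 + 5*(-1)) + 49735 = (-4 - 5) + 49735 = -9 + 49735 = 49726)
1/(t(-184) + N) = 1/(273 + 49726) = 1/49999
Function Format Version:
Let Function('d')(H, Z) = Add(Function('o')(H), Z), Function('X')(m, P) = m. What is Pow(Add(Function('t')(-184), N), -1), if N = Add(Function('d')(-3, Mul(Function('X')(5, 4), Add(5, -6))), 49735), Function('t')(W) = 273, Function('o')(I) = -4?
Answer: Rational(1, 49999) ≈ 2.0000e-5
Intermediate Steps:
Function('d')(H, Z) = Add(-4, Z)
N = 49726 (N = Add(Add(-4, Mul(5, Add(5, -6))), 49735) = Add(Add(-4, Mul(5, -1)), 49735) = Add(Add(-4, -5), 49735) = Add(-9, 49735) = 49726)
Pow(Add(Function('t')(-184), N), -1) = Pow(Add(273, 49726), -1) = Pow(49999, -1) = Rational(1, 49999)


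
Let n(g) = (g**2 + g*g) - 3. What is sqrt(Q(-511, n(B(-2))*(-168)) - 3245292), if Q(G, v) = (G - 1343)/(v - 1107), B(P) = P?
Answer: I*sqrt(1366919834610)/649 ≈ 1801.5*I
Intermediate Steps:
n(g) = -3 + 2*g**2 (n(g) = (g**2 + g**2) - 3 = 2*g**2 - 3 = -3 + 2*g**2)
Q(G, v) = (-1343 + G)/(-1107 + v)
sqrt(Q(-511, n(B(-2))*(-168)) - 3245292) = sqrt((-1343 - 511)/(-1107 + (-3 + 2*(-2)**2)*(-168)) - 3245292) = sqrt(-1854/(-1107 + (-3 + 2*4)*(-168)) - 3245292) = sqrt(-1854/(-1107 + (-3 + 8)*(-168)) - 3245292) = sqrt(-1854/(-1107 + 5*(-168)) - 3245292) = sqrt(-1854/(-1107 - 840) - 3245292) = sqrt(-1854/(-1947) - 3245292) = sqrt(-1/1947*(-1854) - 3245292) = sqrt(618/649 - 3245292) = sqrt(-2106193890/649) = I*sqrt(1366919834610)/649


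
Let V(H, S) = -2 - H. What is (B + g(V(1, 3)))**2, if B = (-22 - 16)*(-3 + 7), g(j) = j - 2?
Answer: 24649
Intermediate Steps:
g(j) = -2 + j
B = -152 (B = -38*4 = -152)
(B + g(V(1, 3)))**2 = (-152 + (-2 + (-2 - 1*1)))**2 = (-152 + (-2 + (-2 - 1)))**2 = (-152 + (-2 - 3))**2 = (-152 - 5)**2 = (-157)**2 = 24649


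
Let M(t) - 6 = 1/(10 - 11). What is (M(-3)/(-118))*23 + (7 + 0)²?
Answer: 5667/118 ≈ 48.025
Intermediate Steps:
M(t) = 5 (M(t) = 6 + 1/(10 - 11) = 6 + 1/(-1) = 6 - 1 = 5)
(M(-3)/(-118))*23 + (7 + 0)² = (5/(-118))*23 + (7 + 0)² = (5*(-1/118))*23 + 7² = -5/118*23 + 49 = -115/118 + 49 = 5667/118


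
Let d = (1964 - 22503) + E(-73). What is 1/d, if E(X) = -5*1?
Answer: -1/20544 ≈ -4.8676e-5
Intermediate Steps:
E(X) = -5
d = -20544 (d = (1964 - 22503) - 5 = -20539 - 5 = -20544)
1/d = 1/(-20544) = -1/20544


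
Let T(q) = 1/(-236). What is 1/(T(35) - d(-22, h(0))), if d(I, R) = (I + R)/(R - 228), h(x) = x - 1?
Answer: -54044/5657 ≈ -9.5535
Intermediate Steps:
h(x) = -1 + x
d(I, R) = (I + R)/(-228 + R)
T(q) = -1/236
1/(T(35) - d(-22, h(0))) = 1/(-1/236 - (-22 + (-1 + 0))/(-228 + (-1 + 0))) = 1/(-1/236 - (-22 - 1)/(-228 - 1)) = 1/(-1/236 - (-23)/(-229)) = 1/(-1/236 - (-1)*(-23)/229) = 1/(-1/236 - 1*23/229) = 1/(-1/236 - 23/229) = 1/(-5657/54044) = -54044/5657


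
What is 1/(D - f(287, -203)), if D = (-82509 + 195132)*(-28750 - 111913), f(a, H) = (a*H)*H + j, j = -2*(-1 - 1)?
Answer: -1/15853716036 ≈ -6.3077e-11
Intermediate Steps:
j = 4 (j = -2*(-2) = 4)
f(a, H) = 4 + a*H² (f(a, H) = (a*H)*H + 4 = (H*a)*H + 4 = a*H² + 4 = 4 + a*H²)
D = -15841889049 (D = 112623*(-140663) = -15841889049)
1/(D - f(287, -203)) = 1/(-15841889049 - (4 + 287*(-203)²)) = 1/(-15841889049 - (4 + 287*41209)) = 1/(-15841889049 - (4 + 11826983)) = 1/(-15841889049 - 1*11826987) = 1/(-15841889049 - 11826987) = 1/(-15853716036) = -1/15853716036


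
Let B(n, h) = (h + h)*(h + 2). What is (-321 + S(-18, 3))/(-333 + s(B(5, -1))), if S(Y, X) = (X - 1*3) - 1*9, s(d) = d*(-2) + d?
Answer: 330/331 ≈ 0.99698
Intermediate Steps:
B(n, h) = 2*h*(2 + h) (B(n, h) = (2*h)*(2 + h) = 2*h*(2 + h))
s(d) = -d (s(d) = -2*d + d = -d)
S(Y, X) = -12 + X (S(Y, X) = (X - 3) - 9 = (-3 + X) - 9 = -12 + X)
(-321 + S(-18, 3))/(-333 + s(B(5, -1))) = (-321 + (-12 + 3))/(-333 - 2*(-1)*(2 - 1)) = (-321 - 9)/(-333 - 2*(-1)) = -330/(-333 - 1*(-2)) = -330/(-333 + 2) = -330/(-331) = -330*(-1/331) = 330/331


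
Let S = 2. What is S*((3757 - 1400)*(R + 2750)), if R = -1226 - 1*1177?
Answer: 1635758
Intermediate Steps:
R = -2403 (R = -1226 - 1177 = -2403)
S*((3757 - 1400)*(R + 2750)) = 2*((3757 - 1400)*(-2403 + 2750)) = 2*(2357*347) = 2*817879 = 1635758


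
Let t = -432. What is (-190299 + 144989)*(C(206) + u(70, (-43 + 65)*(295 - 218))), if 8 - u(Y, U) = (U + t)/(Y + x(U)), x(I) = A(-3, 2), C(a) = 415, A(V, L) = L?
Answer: -330695035/18 ≈ -1.8372e+7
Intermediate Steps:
x(I) = 2
u(Y, U) = 8 - (-432 + U)/(2 + Y) (u(Y, U) = 8 - (U - 432)/(Y + 2) = 8 - (-432 + U)/(2 + Y))
(-190299 + 144989)*(C(206) + u(70, (-43 + 65)*(295 - 218))) = (-190299 + 144989)*(415 + (448 - (-43 + 65)*(295 - 218) + 8*70)/(2 + 70)) = -45310*(415 + (448 - 22*77 + 560)/72) = -45310*(415 + (448 - 1*1694 + 560)/72) = -45310*(415 + (448 - 1694 + 560)/72) = -45310*(415 + (1/72)*(-686)) = -45310*(415 - 343/36) = -45310*14597/36 = -330695035/18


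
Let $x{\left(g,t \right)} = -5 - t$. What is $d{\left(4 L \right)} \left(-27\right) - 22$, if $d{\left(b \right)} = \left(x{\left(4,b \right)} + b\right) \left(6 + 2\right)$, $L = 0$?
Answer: $1058$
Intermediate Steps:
$d{\left(b \right)} = -40$ ($d{\left(b \right)} = \left(\left(-5 - b\right) + b\right) \left(6 + 2\right) = \left(-5\right) 8 = -40$)
$d{\left(4 L \right)} \left(-27\right) - 22 = \left(-40\right) \left(-27\right) - 22 = 1080 - 22 = 1058$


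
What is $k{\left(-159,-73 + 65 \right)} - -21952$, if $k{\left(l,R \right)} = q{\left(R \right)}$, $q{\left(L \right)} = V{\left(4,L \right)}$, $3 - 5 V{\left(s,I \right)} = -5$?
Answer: $\frac{109768}{5} \approx 21954.0$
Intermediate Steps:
$V{\left(s,I \right)} = \frac{8}{5}$ ($V{\left(s,I \right)} = \frac{3}{5} - -1 = \frac{3}{5} + 1 = \frac{8}{5}$)
$q{\left(L \right)} = \frac{8}{5}$
$k{\left(l,R \right)} = \frac{8}{5}$
$k{\left(-159,-73 + 65 \right)} - -21952 = \frac{8}{5} - -21952 = \frac{8}{5} + 21952 = \frac{109768}{5}$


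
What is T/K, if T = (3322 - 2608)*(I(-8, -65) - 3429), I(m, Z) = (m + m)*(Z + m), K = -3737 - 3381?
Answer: 807177/3559 ≈ 226.80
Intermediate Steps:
K = -7118
I(m, Z) = 2*m*(Z + m) (I(m, Z) = (2*m)*(Z + m) = 2*m*(Z + m))
T = -1614354 (T = (3322 - 2608)*(2*(-8)*(-65 - 8) - 3429) = 714*(2*(-8)*(-73) - 3429) = 714*(1168 - 3429) = 714*(-2261) = -1614354)
T/K = -1614354/(-7118) = -1614354*(-1/7118) = 807177/3559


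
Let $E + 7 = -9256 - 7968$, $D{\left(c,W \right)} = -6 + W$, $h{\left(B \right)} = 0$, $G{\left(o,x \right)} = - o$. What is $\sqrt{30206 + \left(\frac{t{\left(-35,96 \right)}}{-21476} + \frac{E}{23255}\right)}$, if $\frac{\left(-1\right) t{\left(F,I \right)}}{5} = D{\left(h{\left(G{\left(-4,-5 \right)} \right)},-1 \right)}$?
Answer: $\frac{11 \sqrt{317673199979976945}}{35673170} \approx 173.8$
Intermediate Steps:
$t{\left(F,I \right)} = 35$ ($t{\left(F,I \right)} = - 5 \left(-6 - 1\right) = \left(-5\right) \left(-7\right) = 35$)
$E = -17231$ ($E = -7 - 17224 = -17231$)
$\sqrt{30206 + \left(\frac{t{\left(-35,96 \right)}}{-21476} + \frac{E}{23255}\right)} = \sqrt{30206 + \left(\frac{35}{-21476} - \frac{17231}{23255}\right)} = \sqrt{30206 + \left(35 \left(- \frac{1}{21476}\right) - \frac{17231}{23255}\right)} = \sqrt{30206 - \frac{52980983}{71346340}} = \sqrt{\frac{2155034565057}{71346340}} = \frac{11 \sqrt{317673199979976945}}{35673170}$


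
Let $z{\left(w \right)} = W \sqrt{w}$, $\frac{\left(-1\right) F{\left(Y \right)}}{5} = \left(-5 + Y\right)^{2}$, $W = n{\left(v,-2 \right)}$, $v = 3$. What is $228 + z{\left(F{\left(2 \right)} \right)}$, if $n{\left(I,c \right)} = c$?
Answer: $228 - 6 i \sqrt{5} \approx 228.0 - 13.416 i$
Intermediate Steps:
$W = -2$
$F{\left(Y \right)} = - 5 \left(-5 + Y\right)^{2}$
$z{\left(w \right)} = - 2 \sqrt{w}$
$228 + z{\left(F{\left(2 \right)} \right)} = 228 - 2 \sqrt{- 5 \left(-5 + 2\right)^{2}} = 228 - 2 \sqrt{- 5 \left(-3\right)^{2}} = 228 - 2 \sqrt{\left(-5\right) 9} = 228 - 2 \sqrt{-45} = 228 - 2 \cdot 3 i \sqrt{5} = 228 - 6 i \sqrt{5}$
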